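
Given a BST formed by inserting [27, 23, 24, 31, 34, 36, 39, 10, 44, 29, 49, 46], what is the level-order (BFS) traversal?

Tree insertion order: [27, 23, 24, 31, 34, 36, 39, 10, 44, 29, 49, 46]
Tree (level-order array): [27, 23, 31, 10, 24, 29, 34, None, None, None, None, None, None, None, 36, None, 39, None, 44, None, 49, 46]
BFS from the root, enqueuing left then right child of each popped node:
  queue [27] -> pop 27, enqueue [23, 31], visited so far: [27]
  queue [23, 31] -> pop 23, enqueue [10, 24], visited so far: [27, 23]
  queue [31, 10, 24] -> pop 31, enqueue [29, 34], visited so far: [27, 23, 31]
  queue [10, 24, 29, 34] -> pop 10, enqueue [none], visited so far: [27, 23, 31, 10]
  queue [24, 29, 34] -> pop 24, enqueue [none], visited so far: [27, 23, 31, 10, 24]
  queue [29, 34] -> pop 29, enqueue [none], visited so far: [27, 23, 31, 10, 24, 29]
  queue [34] -> pop 34, enqueue [36], visited so far: [27, 23, 31, 10, 24, 29, 34]
  queue [36] -> pop 36, enqueue [39], visited so far: [27, 23, 31, 10, 24, 29, 34, 36]
  queue [39] -> pop 39, enqueue [44], visited so far: [27, 23, 31, 10, 24, 29, 34, 36, 39]
  queue [44] -> pop 44, enqueue [49], visited so far: [27, 23, 31, 10, 24, 29, 34, 36, 39, 44]
  queue [49] -> pop 49, enqueue [46], visited so far: [27, 23, 31, 10, 24, 29, 34, 36, 39, 44, 49]
  queue [46] -> pop 46, enqueue [none], visited so far: [27, 23, 31, 10, 24, 29, 34, 36, 39, 44, 49, 46]
Result: [27, 23, 31, 10, 24, 29, 34, 36, 39, 44, 49, 46]


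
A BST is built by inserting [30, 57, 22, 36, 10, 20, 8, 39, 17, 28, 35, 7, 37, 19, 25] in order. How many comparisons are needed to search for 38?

Search path for 38: 30 -> 57 -> 36 -> 39 -> 37
Found: False
Comparisons: 5


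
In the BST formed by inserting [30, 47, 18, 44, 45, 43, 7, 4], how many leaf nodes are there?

Tree built from: [30, 47, 18, 44, 45, 43, 7, 4]
Tree (level-order array): [30, 18, 47, 7, None, 44, None, 4, None, 43, 45]
Rule: A leaf has 0 children.
Per-node child counts:
  node 30: 2 child(ren)
  node 18: 1 child(ren)
  node 7: 1 child(ren)
  node 4: 0 child(ren)
  node 47: 1 child(ren)
  node 44: 2 child(ren)
  node 43: 0 child(ren)
  node 45: 0 child(ren)
Matching nodes: [4, 43, 45]
Count of leaf nodes: 3


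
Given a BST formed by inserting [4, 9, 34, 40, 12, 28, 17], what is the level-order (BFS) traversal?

Tree insertion order: [4, 9, 34, 40, 12, 28, 17]
Tree (level-order array): [4, None, 9, None, 34, 12, 40, None, 28, None, None, 17]
BFS from the root, enqueuing left then right child of each popped node:
  queue [4] -> pop 4, enqueue [9], visited so far: [4]
  queue [9] -> pop 9, enqueue [34], visited so far: [4, 9]
  queue [34] -> pop 34, enqueue [12, 40], visited so far: [4, 9, 34]
  queue [12, 40] -> pop 12, enqueue [28], visited so far: [4, 9, 34, 12]
  queue [40, 28] -> pop 40, enqueue [none], visited so far: [4, 9, 34, 12, 40]
  queue [28] -> pop 28, enqueue [17], visited so far: [4, 9, 34, 12, 40, 28]
  queue [17] -> pop 17, enqueue [none], visited so far: [4, 9, 34, 12, 40, 28, 17]
Result: [4, 9, 34, 12, 40, 28, 17]


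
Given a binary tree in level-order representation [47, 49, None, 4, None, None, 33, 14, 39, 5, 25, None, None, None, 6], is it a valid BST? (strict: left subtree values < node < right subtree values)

Level-order array: [47, 49, None, 4, None, None, 33, 14, 39, 5, 25, None, None, None, 6]
Validate using subtree bounds (lo, hi): at each node, require lo < value < hi,
then recurse left with hi=value and right with lo=value.
Preorder trace (stopping at first violation):
  at node 47 with bounds (-inf, +inf): OK
  at node 49 with bounds (-inf, 47): VIOLATION
Node 49 violates its bound: not (-inf < 49 < 47).
Result: Not a valid BST


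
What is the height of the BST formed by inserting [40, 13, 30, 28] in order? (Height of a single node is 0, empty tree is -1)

Insertion order: [40, 13, 30, 28]
Tree (level-order array): [40, 13, None, None, 30, 28]
Compute height bottom-up (empty subtree = -1):
  height(28) = 1 + max(-1, -1) = 0
  height(30) = 1 + max(0, -1) = 1
  height(13) = 1 + max(-1, 1) = 2
  height(40) = 1 + max(2, -1) = 3
Height = 3


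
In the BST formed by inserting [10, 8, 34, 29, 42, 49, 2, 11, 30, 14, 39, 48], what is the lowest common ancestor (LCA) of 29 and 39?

Tree insertion order: [10, 8, 34, 29, 42, 49, 2, 11, 30, 14, 39, 48]
Tree (level-order array): [10, 8, 34, 2, None, 29, 42, None, None, 11, 30, 39, 49, None, 14, None, None, None, None, 48]
In a BST, the LCA of p=29, q=39 is the first node v on the
root-to-leaf path with p <= v <= q (go left if both < v, right if both > v).
Walk from root:
  at 10: both 29 and 39 > 10, go right
  at 34: 29 <= 34 <= 39, this is the LCA
LCA = 34


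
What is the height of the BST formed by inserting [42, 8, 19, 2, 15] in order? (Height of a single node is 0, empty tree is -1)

Insertion order: [42, 8, 19, 2, 15]
Tree (level-order array): [42, 8, None, 2, 19, None, None, 15]
Compute height bottom-up (empty subtree = -1):
  height(2) = 1 + max(-1, -1) = 0
  height(15) = 1 + max(-1, -1) = 0
  height(19) = 1 + max(0, -1) = 1
  height(8) = 1 + max(0, 1) = 2
  height(42) = 1 + max(2, -1) = 3
Height = 3


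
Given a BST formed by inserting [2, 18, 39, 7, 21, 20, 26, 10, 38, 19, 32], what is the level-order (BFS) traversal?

Tree insertion order: [2, 18, 39, 7, 21, 20, 26, 10, 38, 19, 32]
Tree (level-order array): [2, None, 18, 7, 39, None, 10, 21, None, None, None, 20, 26, 19, None, None, 38, None, None, 32]
BFS from the root, enqueuing left then right child of each popped node:
  queue [2] -> pop 2, enqueue [18], visited so far: [2]
  queue [18] -> pop 18, enqueue [7, 39], visited so far: [2, 18]
  queue [7, 39] -> pop 7, enqueue [10], visited so far: [2, 18, 7]
  queue [39, 10] -> pop 39, enqueue [21], visited so far: [2, 18, 7, 39]
  queue [10, 21] -> pop 10, enqueue [none], visited so far: [2, 18, 7, 39, 10]
  queue [21] -> pop 21, enqueue [20, 26], visited so far: [2, 18, 7, 39, 10, 21]
  queue [20, 26] -> pop 20, enqueue [19], visited so far: [2, 18, 7, 39, 10, 21, 20]
  queue [26, 19] -> pop 26, enqueue [38], visited so far: [2, 18, 7, 39, 10, 21, 20, 26]
  queue [19, 38] -> pop 19, enqueue [none], visited so far: [2, 18, 7, 39, 10, 21, 20, 26, 19]
  queue [38] -> pop 38, enqueue [32], visited so far: [2, 18, 7, 39, 10, 21, 20, 26, 19, 38]
  queue [32] -> pop 32, enqueue [none], visited so far: [2, 18, 7, 39, 10, 21, 20, 26, 19, 38, 32]
Result: [2, 18, 7, 39, 10, 21, 20, 26, 19, 38, 32]


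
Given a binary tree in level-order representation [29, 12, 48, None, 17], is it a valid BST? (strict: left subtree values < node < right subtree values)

Level-order array: [29, 12, 48, None, 17]
Validate using subtree bounds (lo, hi): at each node, require lo < value < hi,
then recurse left with hi=value and right with lo=value.
Preorder trace (stopping at first violation):
  at node 29 with bounds (-inf, +inf): OK
  at node 12 with bounds (-inf, 29): OK
  at node 17 with bounds (12, 29): OK
  at node 48 with bounds (29, +inf): OK
No violation found at any node.
Result: Valid BST


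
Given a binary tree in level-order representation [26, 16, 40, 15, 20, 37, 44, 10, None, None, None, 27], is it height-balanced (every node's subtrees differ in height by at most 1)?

Tree (level-order array): [26, 16, 40, 15, 20, 37, 44, 10, None, None, None, 27]
Definition: a tree is height-balanced if, at every node, |h(left) - h(right)| <= 1 (empty subtree has height -1).
Bottom-up per-node check:
  node 10: h_left=-1, h_right=-1, diff=0 [OK], height=0
  node 15: h_left=0, h_right=-1, diff=1 [OK], height=1
  node 20: h_left=-1, h_right=-1, diff=0 [OK], height=0
  node 16: h_left=1, h_right=0, diff=1 [OK], height=2
  node 27: h_left=-1, h_right=-1, diff=0 [OK], height=0
  node 37: h_left=0, h_right=-1, diff=1 [OK], height=1
  node 44: h_left=-1, h_right=-1, diff=0 [OK], height=0
  node 40: h_left=1, h_right=0, diff=1 [OK], height=2
  node 26: h_left=2, h_right=2, diff=0 [OK], height=3
All nodes satisfy the balance condition.
Result: Balanced


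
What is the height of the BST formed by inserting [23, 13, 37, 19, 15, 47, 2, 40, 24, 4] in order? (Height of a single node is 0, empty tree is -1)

Insertion order: [23, 13, 37, 19, 15, 47, 2, 40, 24, 4]
Tree (level-order array): [23, 13, 37, 2, 19, 24, 47, None, 4, 15, None, None, None, 40]
Compute height bottom-up (empty subtree = -1):
  height(4) = 1 + max(-1, -1) = 0
  height(2) = 1 + max(-1, 0) = 1
  height(15) = 1 + max(-1, -1) = 0
  height(19) = 1 + max(0, -1) = 1
  height(13) = 1 + max(1, 1) = 2
  height(24) = 1 + max(-1, -1) = 0
  height(40) = 1 + max(-1, -1) = 0
  height(47) = 1 + max(0, -1) = 1
  height(37) = 1 + max(0, 1) = 2
  height(23) = 1 + max(2, 2) = 3
Height = 3


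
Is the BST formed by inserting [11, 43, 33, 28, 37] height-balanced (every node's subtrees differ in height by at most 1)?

Tree (level-order array): [11, None, 43, 33, None, 28, 37]
Definition: a tree is height-balanced if, at every node, |h(left) - h(right)| <= 1 (empty subtree has height -1).
Bottom-up per-node check:
  node 28: h_left=-1, h_right=-1, diff=0 [OK], height=0
  node 37: h_left=-1, h_right=-1, diff=0 [OK], height=0
  node 33: h_left=0, h_right=0, diff=0 [OK], height=1
  node 43: h_left=1, h_right=-1, diff=2 [FAIL (|1--1|=2 > 1)], height=2
  node 11: h_left=-1, h_right=2, diff=3 [FAIL (|-1-2|=3 > 1)], height=3
Node 43 violates the condition: |1 - -1| = 2 > 1.
Result: Not balanced


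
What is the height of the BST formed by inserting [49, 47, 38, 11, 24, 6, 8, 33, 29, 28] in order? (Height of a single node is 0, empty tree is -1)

Insertion order: [49, 47, 38, 11, 24, 6, 8, 33, 29, 28]
Tree (level-order array): [49, 47, None, 38, None, 11, None, 6, 24, None, 8, None, 33, None, None, 29, None, 28]
Compute height bottom-up (empty subtree = -1):
  height(8) = 1 + max(-1, -1) = 0
  height(6) = 1 + max(-1, 0) = 1
  height(28) = 1 + max(-1, -1) = 0
  height(29) = 1 + max(0, -1) = 1
  height(33) = 1 + max(1, -1) = 2
  height(24) = 1 + max(-1, 2) = 3
  height(11) = 1 + max(1, 3) = 4
  height(38) = 1 + max(4, -1) = 5
  height(47) = 1 + max(5, -1) = 6
  height(49) = 1 + max(6, -1) = 7
Height = 7


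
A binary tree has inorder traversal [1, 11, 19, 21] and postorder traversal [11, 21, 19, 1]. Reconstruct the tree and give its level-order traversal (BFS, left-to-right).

Inorder:   [1, 11, 19, 21]
Postorder: [11, 21, 19, 1]
Algorithm: postorder visits root last, so walk postorder right-to-left;
each value is the root of the current inorder slice — split it at that
value, recurse on the right subtree first, then the left.
Recursive splits:
  root=1; inorder splits into left=[], right=[11, 19, 21]
  root=19; inorder splits into left=[11], right=[21]
  root=21; inorder splits into left=[], right=[]
  root=11; inorder splits into left=[], right=[]
Reconstructed level-order: [1, 19, 11, 21]


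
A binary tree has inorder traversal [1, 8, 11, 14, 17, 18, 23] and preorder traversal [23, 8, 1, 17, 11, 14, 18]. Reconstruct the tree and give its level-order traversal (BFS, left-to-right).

Inorder:  [1, 8, 11, 14, 17, 18, 23]
Preorder: [23, 8, 1, 17, 11, 14, 18]
Algorithm: preorder visits root first, so consume preorder in order;
for each root, split the current inorder slice at that value into
left-subtree inorder and right-subtree inorder, then recurse.
Recursive splits:
  root=23; inorder splits into left=[1, 8, 11, 14, 17, 18], right=[]
  root=8; inorder splits into left=[1], right=[11, 14, 17, 18]
  root=1; inorder splits into left=[], right=[]
  root=17; inorder splits into left=[11, 14], right=[18]
  root=11; inorder splits into left=[], right=[14]
  root=14; inorder splits into left=[], right=[]
  root=18; inorder splits into left=[], right=[]
Reconstructed level-order: [23, 8, 1, 17, 11, 18, 14]


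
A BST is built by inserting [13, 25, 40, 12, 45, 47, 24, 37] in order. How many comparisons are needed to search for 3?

Search path for 3: 13 -> 12
Found: False
Comparisons: 2


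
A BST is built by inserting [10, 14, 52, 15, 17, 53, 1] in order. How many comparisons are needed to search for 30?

Search path for 30: 10 -> 14 -> 52 -> 15 -> 17
Found: False
Comparisons: 5


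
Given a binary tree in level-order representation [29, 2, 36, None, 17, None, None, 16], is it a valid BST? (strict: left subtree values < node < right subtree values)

Level-order array: [29, 2, 36, None, 17, None, None, 16]
Validate using subtree bounds (lo, hi): at each node, require lo < value < hi,
then recurse left with hi=value and right with lo=value.
Preorder trace (stopping at first violation):
  at node 29 with bounds (-inf, +inf): OK
  at node 2 with bounds (-inf, 29): OK
  at node 17 with bounds (2, 29): OK
  at node 16 with bounds (2, 17): OK
  at node 36 with bounds (29, +inf): OK
No violation found at any node.
Result: Valid BST


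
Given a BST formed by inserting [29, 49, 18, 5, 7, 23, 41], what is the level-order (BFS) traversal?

Tree insertion order: [29, 49, 18, 5, 7, 23, 41]
Tree (level-order array): [29, 18, 49, 5, 23, 41, None, None, 7]
BFS from the root, enqueuing left then right child of each popped node:
  queue [29] -> pop 29, enqueue [18, 49], visited so far: [29]
  queue [18, 49] -> pop 18, enqueue [5, 23], visited so far: [29, 18]
  queue [49, 5, 23] -> pop 49, enqueue [41], visited so far: [29, 18, 49]
  queue [5, 23, 41] -> pop 5, enqueue [7], visited so far: [29, 18, 49, 5]
  queue [23, 41, 7] -> pop 23, enqueue [none], visited so far: [29, 18, 49, 5, 23]
  queue [41, 7] -> pop 41, enqueue [none], visited so far: [29, 18, 49, 5, 23, 41]
  queue [7] -> pop 7, enqueue [none], visited so far: [29, 18, 49, 5, 23, 41, 7]
Result: [29, 18, 49, 5, 23, 41, 7]


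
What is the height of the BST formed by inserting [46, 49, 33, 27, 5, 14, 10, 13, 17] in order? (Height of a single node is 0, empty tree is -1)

Insertion order: [46, 49, 33, 27, 5, 14, 10, 13, 17]
Tree (level-order array): [46, 33, 49, 27, None, None, None, 5, None, None, 14, 10, 17, None, 13]
Compute height bottom-up (empty subtree = -1):
  height(13) = 1 + max(-1, -1) = 0
  height(10) = 1 + max(-1, 0) = 1
  height(17) = 1 + max(-1, -1) = 0
  height(14) = 1 + max(1, 0) = 2
  height(5) = 1 + max(-1, 2) = 3
  height(27) = 1 + max(3, -1) = 4
  height(33) = 1 + max(4, -1) = 5
  height(49) = 1 + max(-1, -1) = 0
  height(46) = 1 + max(5, 0) = 6
Height = 6


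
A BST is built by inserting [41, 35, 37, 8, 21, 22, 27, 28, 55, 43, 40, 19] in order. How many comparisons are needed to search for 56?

Search path for 56: 41 -> 55
Found: False
Comparisons: 2


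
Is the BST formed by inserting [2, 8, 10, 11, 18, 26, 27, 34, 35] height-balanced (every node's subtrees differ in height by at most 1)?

Tree (level-order array): [2, None, 8, None, 10, None, 11, None, 18, None, 26, None, 27, None, 34, None, 35]
Definition: a tree is height-balanced if, at every node, |h(left) - h(right)| <= 1 (empty subtree has height -1).
Bottom-up per-node check:
  node 35: h_left=-1, h_right=-1, diff=0 [OK], height=0
  node 34: h_left=-1, h_right=0, diff=1 [OK], height=1
  node 27: h_left=-1, h_right=1, diff=2 [FAIL (|-1-1|=2 > 1)], height=2
  node 26: h_left=-1, h_right=2, diff=3 [FAIL (|-1-2|=3 > 1)], height=3
  node 18: h_left=-1, h_right=3, diff=4 [FAIL (|-1-3|=4 > 1)], height=4
  node 11: h_left=-1, h_right=4, diff=5 [FAIL (|-1-4|=5 > 1)], height=5
  node 10: h_left=-1, h_right=5, diff=6 [FAIL (|-1-5|=6 > 1)], height=6
  node 8: h_left=-1, h_right=6, diff=7 [FAIL (|-1-6|=7 > 1)], height=7
  node 2: h_left=-1, h_right=7, diff=8 [FAIL (|-1-7|=8 > 1)], height=8
Node 27 violates the condition: |-1 - 1| = 2 > 1.
Result: Not balanced


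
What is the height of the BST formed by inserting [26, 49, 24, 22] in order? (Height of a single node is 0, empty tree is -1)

Insertion order: [26, 49, 24, 22]
Tree (level-order array): [26, 24, 49, 22]
Compute height bottom-up (empty subtree = -1):
  height(22) = 1 + max(-1, -1) = 0
  height(24) = 1 + max(0, -1) = 1
  height(49) = 1 + max(-1, -1) = 0
  height(26) = 1 + max(1, 0) = 2
Height = 2


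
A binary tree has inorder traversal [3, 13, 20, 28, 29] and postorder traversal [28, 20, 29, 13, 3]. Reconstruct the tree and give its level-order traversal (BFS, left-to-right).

Inorder:   [3, 13, 20, 28, 29]
Postorder: [28, 20, 29, 13, 3]
Algorithm: postorder visits root last, so walk postorder right-to-left;
each value is the root of the current inorder slice — split it at that
value, recurse on the right subtree first, then the left.
Recursive splits:
  root=3; inorder splits into left=[], right=[13, 20, 28, 29]
  root=13; inorder splits into left=[], right=[20, 28, 29]
  root=29; inorder splits into left=[20, 28], right=[]
  root=20; inorder splits into left=[], right=[28]
  root=28; inorder splits into left=[], right=[]
Reconstructed level-order: [3, 13, 29, 20, 28]


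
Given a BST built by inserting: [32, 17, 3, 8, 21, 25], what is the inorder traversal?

Tree insertion order: [32, 17, 3, 8, 21, 25]
Tree (level-order array): [32, 17, None, 3, 21, None, 8, None, 25]
Inorder traversal: [3, 8, 17, 21, 25, 32]


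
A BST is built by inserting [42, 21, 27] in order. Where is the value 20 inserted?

Starting tree (level order): [42, 21, None, None, 27]
Insertion path: 42 -> 21
Result: insert 20 as left child of 21
Final tree (level order): [42, 21, None, 20, 27]


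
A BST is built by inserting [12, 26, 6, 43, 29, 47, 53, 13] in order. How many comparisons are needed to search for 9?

Search path for 9: 12 -> 6
Found: False
Comparisons: 2


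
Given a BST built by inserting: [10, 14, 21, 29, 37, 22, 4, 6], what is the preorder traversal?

Tree insertion order: [10, 14, 21, 29, 37, 22, 4, 6]
Tree (level-order array): [10, 4, 14, None, 6, None, 21, None, None, None, 29, 22, 37]
Preorder traversal: [10, 4, 6, 14, 21, 29, 22, 37]


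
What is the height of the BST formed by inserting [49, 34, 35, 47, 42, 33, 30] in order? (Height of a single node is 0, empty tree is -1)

Insertion order: [49, 34, 35, 47, 42, 33, 30]
Tree (level-order array): [49, 34, None, 33, 35, 30, None, None, 47, None, None, 42]
Compute height bottom-up (empty subtree = -1):
  height(30) = 1 + max(-1, -1) = 0
  height(33) = 1 + max(0, -1) = 1
  height(42) = 1 + max(-1, -1) = 0
  height(47) = 1 + max(0, -1) = 1
  height(35) = 1 + max(-1, 1) = 2
  height(34) = 1 + max(1, 2) = 3
  height(49) = 1 + max(3, -1) = 4
Height = 4


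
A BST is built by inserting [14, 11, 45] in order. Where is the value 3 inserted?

Starting tree (level order): [14, 11, 45]
Insertion path: 14 -> 11
Result: insert 3 as left child of 11
Final tree (level order): [14, 11, 45, 3]


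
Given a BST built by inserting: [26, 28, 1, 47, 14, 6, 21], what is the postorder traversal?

Tree insertion order: [26, 28, 1, 47, 14, 6, 21]
Tree (level-order array): [26, 1, 28, None, 14, None, 47, 6, 21]
Postorder traversal: [6, 21, 14, 1, 47, 28, 26]


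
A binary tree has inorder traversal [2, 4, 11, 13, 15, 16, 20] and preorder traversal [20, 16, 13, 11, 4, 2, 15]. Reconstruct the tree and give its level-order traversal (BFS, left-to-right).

Inorder:  [2, 4, 11, 13, 15, 16, 20]
Preorder: [20, 16, 13, 11, 4, 2, 15]
Algorithm: preorder visits root first, so consume preorder in order;
for each root, split the current inorder slice at that value into
left-subtree inorder and right-subtree inorder, then recurse.
Recursive splits:
  root=20; inorder splits into left=[2, 4, 11, 13, 15, 16], right=[]
  root=16; inorder splits into left=[2, 4, 11, 13, 15], right=[]
  root=13; inorder splits into left=[2, 4, 11], right=[15]
  root=11; inorder splits into left=[2, 4], right=[]
  root=4; inorder splits into left=[2], right=[]
  root=2; inorder splits into left=[], right=[]
  root=15; inorder splits into left=[], right=[]
Reconstructed level-order: [20, 16, 13, 11, 15, 4, 2]


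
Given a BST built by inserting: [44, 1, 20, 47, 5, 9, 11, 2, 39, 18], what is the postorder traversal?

Tree insertion order: [44, 1, 20, 47, 5, 9, 11, 2, 39, 18]
Tree (level-order array): [44, 1, 47, None, 20, None, None, 5, 39, 2, 9, None, None, None, None, None, 11, None, 18]
Postorder traversal: [2, 18, 11, 9, 5, 39, 20, 1, 47, 44]


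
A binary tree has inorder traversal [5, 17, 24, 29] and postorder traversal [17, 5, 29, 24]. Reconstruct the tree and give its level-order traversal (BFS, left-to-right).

Inorder:   [5, 17, 24, 29]
Postorder: [17, 5, 29, 24]
Algorithm: postorder visits root last, so walk postorder right-to-left;
each value is the root of the current inorder slice — split it at that
value, recurse on the right subtree first, then the left.
Recursive splits:
  root=24; inorder splits into left=[5, 17], right=[29]
  root=29; inorder splits into left=[], right=[]
  root=5; inorder splits into left=[], right=[17]
  root=17; inorder splits into left=[], right=[]
Reconstructed level-order: [24, 5, 29, 17]


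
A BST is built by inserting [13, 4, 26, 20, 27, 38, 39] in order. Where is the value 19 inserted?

Starting tree (level order): [13, 4, 26, None, None, 20, 27, None, None, None, 38, None, 39]
Insertion path: 13 -> 26 -> 20
Result: insert 19 as left child of 20
Final tree (level order): [13, 4, 26, None, None, 20, 27, 19, None, None, 38, None, None, None, 39]


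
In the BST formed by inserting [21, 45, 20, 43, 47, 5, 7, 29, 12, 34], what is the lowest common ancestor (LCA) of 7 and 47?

Tree insertion order: [21, 45, 20, 43, 47, 5, 7, 29, 12, 34]
Tree (level-order array): [21, 20, 45, 5, None, 43, 47, None, 7, 29, None, None, None, None, 12, None, 34]
In a BST, the LCA of p=7, q=47 is the first node v on the
root-to-leaf path with p <= v <= q (go left if both < v, right if both > v).
Walk from root:
  at 21: 7 <= 21 <= 47, this is the LCA
LCA = 21


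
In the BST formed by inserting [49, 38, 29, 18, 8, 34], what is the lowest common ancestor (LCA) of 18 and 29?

Tree insertion order: [49, 38, 29, 18, 8, 34]
Tree (level-order array): [49, 38, None, 29, None, 18, 34, 8]
In a BST, the LCA of p=18, q=29 is the first node v on the
root-to-leaf path with p <= v <= q (go left if both < v, right if both > v).
Walk from root:
  at 49: both 18 and 29 < 49, go left
  at 38: both 18 and 29 < 38, go left
  at 29: 18 <= 29 <= 29, this is the LCA
LCA = 29


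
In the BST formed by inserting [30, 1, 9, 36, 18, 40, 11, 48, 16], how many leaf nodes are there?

Tree built from: [30, 1, 9, 36, 18, 40, 11, 48, 16]
Tree (level-order array): [30, 1, 36, None, 9, None, 40, None, 18, None, 48, 11, None, None, None, None, 16]
Rule: A leaf has 0 children.
Per-node child counts:
  node 30: 2 child(ren)
  node 1: 1 child(ren)
  node 9: 1 child(ren)
  node 18: 1 child(ren)
  node 11: 1 child(ren)
  node 16: 0 child(ren)
  node 36: 1 child(ren)
  node 40: 1 child(ren)
  node 48: 0 child(ren)
Matching nodes: [16, 48]
Count of leaf nodes: 2


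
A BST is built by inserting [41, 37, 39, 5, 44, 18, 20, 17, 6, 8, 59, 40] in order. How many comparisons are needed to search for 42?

Search path for 42: 41 -> 44
Found: False
Comparisons: 2


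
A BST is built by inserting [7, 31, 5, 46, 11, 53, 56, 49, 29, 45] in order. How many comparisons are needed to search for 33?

Search path for 33: 7 -> 31 -> 46 -> 45
Found: False
Comparisons: 4


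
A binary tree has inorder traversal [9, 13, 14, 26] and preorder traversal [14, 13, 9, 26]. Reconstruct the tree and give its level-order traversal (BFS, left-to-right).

Inorder:  [9, 13, 14, 26]
Preorder: [14, 13, 9, 26]
Algorithm: preorder visits root first, so consume preorder in order;
for each root, split the current inorder slice at that value into
left-subtree inorder and right-subtree inorder, then recurse.
Recursive splits:
  root=14; inorder splits into left=[9, 13], right=[26]
  root=13; inorder splits into left=[9], right=[]
  root=9; inorder splits into left=[], right=[]
  root=26; inorder splits into left=[], right=[]
Reconstructed level-order: [14, 13, 26, 9]


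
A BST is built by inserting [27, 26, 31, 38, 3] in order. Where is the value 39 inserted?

Starting tree (level order): [27, 26, 31, 3, None, None, 38]
Insertion path: 27 -> 31 -> 38
Result: insert 39 as right child of 38
Final tree (level order): [27, 26, 31, 3, None, None, 38, None, None, None, 39]


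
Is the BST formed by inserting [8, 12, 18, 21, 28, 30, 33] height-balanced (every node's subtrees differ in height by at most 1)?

Tree (level-order array): [8, None, 12, None, 18, None, 21, None, 28, None, 30, None, 33]
Definition: a tree is height-balanced if, at every node, |h(left) - h(right)| <= 1 (empty subtree has height -1).
Bottom-up per-node check:
  node 33: h_left=-1, h_right=-1, diff=0 [OK], height=0
  node 30: h_left=-1, h_right=0, diff=1 [OK], height=1
  node 28: h_left=-1, h_right=1, diff=2 [FAIL (|-1-1|=2 > 1)], height=2
  node 21: h_left=-1, h_right=2, diff=3 [FAIL (|-1-2|=3 > 1)], height=3
  node 18: h_left=-1, h_right=3, diff=4 [FAIL (|-1-3|=4 > 1)], height=4
  node 12: h_left=-1, h_right=4, diff=5 [FAIL (|-1-4|=5 > 1)], height=5
  node 8: h_left=-1, h_right=5, diff=6 [FAIL (|-1-5|=6 > 1)], height=6
Node 28 violates the condition: |-1 - 1| = 2 > 1.
Result: Not balanced


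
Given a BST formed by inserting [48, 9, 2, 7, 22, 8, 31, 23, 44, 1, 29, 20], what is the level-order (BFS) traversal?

Tree insertion order: [48, 9, 2, 7, 22, 8, 31, 23, 44, 1, 29, 20]
Tree (level-order array): [48, 9, None, 2, 22, 1, 7, 20, 31, None, None, None, 8, None, None, 23, 44, None, None, None, 29]
BFS from the root, enqueuing left then right child of each popped node:
  queue [48] -> pop 48, enqueue [9], visited so far: [48]
  queue [9] -> pop 9, enqueue [2, 22], visited so far: [48, 9]
  queue [2, 22] -> pop 2, enqueue [1, 7], visited so far: [48, 9, 2]
  queue [22, 1, 7] -> pop 22, enqueue [20, 31], visited so far: [48, 9, 2, 22]
  queue [1, 7, 20, 31] -> pop 1, enqueue [none], visited so far: [48, 9, 2, 22, 1]
  queue [7, 20, 31] -> pop 7, enqueue [8], visited so far: [48, 9, 2, 22, 1, 7]
  queue [20, 31, 8] -> pop 20, enqueue [none], visited so far: [48, 9, 2, 22, 1, 7, 20]
  queue [31, 8] -> pop 31, enqueue [23, 44], visited so far: [48, 9, 2, 22, 1, 7, 20, 31]
  queue [8, 23, 44] -> pop 8, enqueue [none], visited so far: [48, 9, 2, 22, 1, 7, 20, 31, 8]
  queue [23, 44] -> pop 23, enqueue [29], visited so far: [48, 9, 2, 22, 1, 7, 20, 31, 8, 23]
  queue [44, 29] -> pop 44, enqueue [none], visited so far: [48, 9, 2, 22, 1, 7, 20, 31, 8, 23, 44]
  queue [29] -> pop 29, enqueue [none], visited so far: [48, 9, 2, 22, 1, 7, 20, 31, 8, 23, 44, 29]
Result: [48, 9, 2, 22, 1, 7, 20, 31, 8, 23, 44, 29]


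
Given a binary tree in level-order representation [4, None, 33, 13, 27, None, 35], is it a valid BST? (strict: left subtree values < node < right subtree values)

Level-order array: [4, None, 33, 13, 27, None, 35]
Validate using subtree bounds (lo, hi): at each node, require lo < value < hi,
then recurse left with hi=value and right with lo=value.
Preorder trace (stopping at first violation):
  at node 4 with bounds (-inf, +inf): OK
  at node 33 with bounds (4, +inf): OK
  at node 13 with bounds (4, 33): OK
  at node 35 with bounds (13, 33): VIOLATION
Node 35 violates its bound: not (13 < 35 < 33).
Result: Not a valid BST


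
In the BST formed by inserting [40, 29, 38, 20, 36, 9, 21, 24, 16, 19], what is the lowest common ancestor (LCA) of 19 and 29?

Tree insertion order: [40, 29, 38, 20, 36, 9, 21, 24, 16, 19]
Tree (level-order array): [40, 29, None, 20, 38, 9, 21, 36, None, None, 16, None, 24, None, None, None, 19]
In a BST, the LCA of p=19, q=29 is the first node v on the
root-to-leaf path with p <= v <= q (go left if both < v, right if both > v).
Walk from root:
  at 40: both 19 and 29 < 40, go left
  at 29: 19 <= 29 <= 29, this is the LCA
LCA = 29


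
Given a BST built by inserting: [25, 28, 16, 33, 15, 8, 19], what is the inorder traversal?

Tree insertion order: [25, 28, 16, 33, 15, 8, 19]
Tree (level-order array): [25, 16, 28, 15, 19, None, 33, 8]
Inorder traversal: [8, 15, 16, 19, 25, 28, 33]


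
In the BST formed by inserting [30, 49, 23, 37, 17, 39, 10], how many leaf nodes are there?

Tree built from: [30, 49, 23, 37, 17, 39, 10]
Tree (level-order array): [30, 23, 49, 17, None, 37, None, 10, None, None, 39]
Rule: A leaf has 0 children.
Per-node child counts:
  node 30: 2 child(ren)
  node 23: 1 child(ren)
  node 17: 1 child(ren)
  node 10: 0 child(ren)
  node 49: 1 child(ren)
  node 37: 1 child(ren)
  node 39: 0 child(ren)
Matching nodes: [10, 39]
Count of leaf nodes: 2


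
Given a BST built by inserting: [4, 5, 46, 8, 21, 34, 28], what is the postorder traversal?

Tree insertion order: [4, 5, 46, 8, 21, 34, 28]
Tree (level-order array): [4, None, 5, None, 46, 8, None, None, 21, None, 34, 28]
Postorder traversal: [28, 34, 21, 8, 46, 5, 4]


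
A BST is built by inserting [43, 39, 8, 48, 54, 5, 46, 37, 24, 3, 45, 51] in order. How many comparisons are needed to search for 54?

Search path for 54: 43 -> 48 -> 54
Found: True
Comparisons: 3


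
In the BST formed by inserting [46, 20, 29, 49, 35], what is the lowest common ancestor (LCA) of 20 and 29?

Tree insertion order: [46, 20, 29, 49, 35]
Tree (level-order array): [46, 20, 49, None, 29, None, None, None, 35]
In a BST, the LCA of p=20, q=29 is the first node v on the
root-to-leaf path with p <= v <= q (go left if both < v, right if both > v).
Walk from root:
  at 46: both 20 and 29 < 46, go left
  at 20: 20 <= 20 <= 29, this is the LCA
LCA = 20


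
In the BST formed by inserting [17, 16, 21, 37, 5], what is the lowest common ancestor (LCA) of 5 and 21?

Tree insertion order: [17, 16, 21, 37, 5]
Tree (level-order array): [17, 16, 21, 5, None, None, 37]
In a BST, the LCA of p=5, q=21 is the first node v on the
root-to-leaf path with p <= v <= q (go left if both < v, right if both > v).
Walk from root:
  at 17: 5 <= 17 <= 21, this is the LCA
LCA = 17


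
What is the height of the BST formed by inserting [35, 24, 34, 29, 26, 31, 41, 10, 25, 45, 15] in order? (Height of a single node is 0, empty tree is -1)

Insertion order: [35, 24, 34, 29, 26, 31, 41, 10, 25, 45, 15]
Tree (level-order array): [35, 24, 41, 10, 34, None, 45, None, 15, 29, None, None, None, None, None, 26, 31, 25]
Compute height bottom-up (empty subtree = -1):
  height(15) = 1 + max(-1, -1) = 0
  height(10) = 1 + max(-1, 0) = 1
  height(25) = 1 + max(-1, -1) = 0
  height(26) = 1 + max(0, -1) = 1
  height(31) = 1 + max(-1, -1) = 0
  height(29) = 1 + max(1, 0) = 2
  height(34) = 1 + max(2, -1) = 3
  height(24) = 1 + max(1, 3) = 4
  height(45) = 1 + max(-1, -1) = 0
  height(41) = 1 + max(-1, 0) = 1
  height(35) = 1 + max(4, 1) = 5
Height = 5


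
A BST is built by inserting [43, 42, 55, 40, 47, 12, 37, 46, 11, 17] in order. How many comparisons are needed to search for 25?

Search path for 25: 43 -> 42 -> 40 -> 12 -> 37 -> 17
Found: False
Comparisons: 6


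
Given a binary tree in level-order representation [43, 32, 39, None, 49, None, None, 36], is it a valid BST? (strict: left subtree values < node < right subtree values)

Level-order array: [43, 32, 39, None, 49, None, None, 36]
Validate using subtree bounds (lo, hi): at each node, require lo < value < hi,
then recurse left with hi=value and right with lo=value.
Preorder trace (stopping at first violation):
  at node 43 with bounds (-inf, +inf): OK
  at node 32 with bounds (-inf, 43): OK
  at node 49 with bounds (32, 43): VIOLATION
Node 49 violates its bound: not (32 < 49 < 43).
Result: Not a valid BST


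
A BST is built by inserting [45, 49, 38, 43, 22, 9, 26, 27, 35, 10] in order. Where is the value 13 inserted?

Starting tree (level order): [45, 38, 49, 22, 43, None, None, 9, 26, None, None, None, 10, None, 27, None, None, None, 35]
Insertion path: 45 -> 38 -> 22 -> 9 -> 10
Result: insert 13 as right child of 10
Final tree (level order): [45, 38, 49, 22, 43, None, None, 9, 26, None, None, None, 10, None, 27, None, 13, None, 35]


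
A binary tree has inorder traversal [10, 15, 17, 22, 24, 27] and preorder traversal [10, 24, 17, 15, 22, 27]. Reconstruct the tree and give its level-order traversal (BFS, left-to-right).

Inorder:  [10, 15, 17, 22, 24, 27]
Preorder: [10, 24, 17, 15, 22, 27]
Algorithm: preorder visits root first, so consume preorder in order;
for each root, split the current inorder slice at that value into
left-subtree inorder and right-subtree inorder, then recurse.
Recursive splits:
  root=10; inorder splits into left=[], right=[15, 17, 22, 24, 27]
  root=24; inorder splits into left=[15, 17, 22], right=[27]
  root=17; inorder splits into left=[15], right=[22]
  root=15; inorder splits into left=[], right=[]
  root=22; inorder splits into left=[], right=[]
  root=27; inorder splits into left=[], right=[]
Reconstructed level-order: [10, 24, 17, 27, 15, 22]


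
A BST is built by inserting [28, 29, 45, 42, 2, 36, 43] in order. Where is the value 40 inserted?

Starting tree (level order): [28, 2, 29, None, None, None, 45, 42, None, 36, 43]
Insertion path: 28 -> 29 -> 45 -> 42 -> 36
Result: insert 40 as right child of 36
Final tree (level order): [28, 2, 29, None, None, None, 45, 42, None, 36, 43, None, 40]


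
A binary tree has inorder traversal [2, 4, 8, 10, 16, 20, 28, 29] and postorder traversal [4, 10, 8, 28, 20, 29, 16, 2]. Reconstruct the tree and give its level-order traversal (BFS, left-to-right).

Inorder:   [2, 4, 8, 10, 16, 20, 28, 29]
Postorder: [4, 10, 8, 28, 20, 29, 16, 2]
Algorithm: postorder visits root last, so walk postorder right-to-left;
each value is the root of the current inorder slice — split it at that
value, recurse on the right subtree first, then the left.
Recursive splits:
  root=2; inorder splits into left=[], right=[4, 8, 10, 16, 20, 28, 29]
  root=16; inorder splits into left=[4, 8, 10], right=[20, 28, 29]
  root=29; inorder splits into left=[20, 28], right=[]
  root=20; inorder splits into left=[], right=[28]
  root=28; inorder splits into left=[], right=[]
  root=8; inorder splits into left=[4], right=[10]
  root=10; inorder splits into left=[], right=[]
  root=4; inorder splits into left=[], right=[]
Reconstructed level-order: [2, 16, 8, 29, 4, 10, 20, 28]


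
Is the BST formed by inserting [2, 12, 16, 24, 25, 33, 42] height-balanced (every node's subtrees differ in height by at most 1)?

Tree (level-order array): [2, None, 12, None, 16, None, 24, None, 25, None, 33, None, 42]
Definition: a tree is height-balanced if, at every node, |h(left) - h(right)| <= 1 (empty subtree has height -1).
Bottom-up per-node check:
  node 42: h_left=-1, h_right=-1, diff=0 [OK], height=0
  node 33: h_left=-1, h_right=0, diff=1 [OK], height=1
  node 25: h_left=-1, h_right=1, diff=2 [FAIL (|-1-1|=2 > 1)], height=2
  node 24: h_left=-1, h_right=2, diff=3 [FAIL (|-1-2|=3 > 1)], height=3
  node 16: h_left=-1, h_right=3, diff=4 [FAIL (|-1-3|=4 > 1)], height=4
  node 12: h_left=-1, h_right=4, diff=5 [FAIL (|-1-4|=5 > 1)], height=5
  node 2: h_left=-1, h_right=5, diff=6 [FAIL (|-1-5|=6 > 1)], height=6
Node 25 violates the condition: |-1 - 1| = 2 > 1.
Result: Not balanced


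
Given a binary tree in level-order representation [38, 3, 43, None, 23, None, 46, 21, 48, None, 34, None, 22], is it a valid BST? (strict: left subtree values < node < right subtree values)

Level-order array: [38, 3, 43, None, 23, None, 46, 21, 48, None, 34, None, 22]
Validate using subtree bounds (lo, hi): at each node, require lo < value < hi,
then recurse left with hi=value and right with lo=value.
Preorder trace (stopping at first violation):
  at node 38 with bounds (-inf, +inf): OK
  at node 3 with bounds (-inf, 38): OK
  at node 23 with bounds (3, 38): OK
  at node 21 with bounds (3, 23): OK
  at node 22 with bounds (21, 23): OK
  at node 48 with bounds (23, 38): VIOLATION
Node 48 violates its bound: not (23 < 48 < 38).
Result: Not a valid BST


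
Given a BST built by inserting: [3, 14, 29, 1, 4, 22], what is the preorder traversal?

Tree insertion order: [3, 14, 29, 1, 4, 22]
Tree (level-order array): [3, 1, 14, None, None, 4, 29, None, None, 22]
Preorder traversal: [3, 1, 14, 4, 29, 22]


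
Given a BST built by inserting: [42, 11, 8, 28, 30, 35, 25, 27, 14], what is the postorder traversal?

Tree insertion order: [42, 11, 8, 28, 30, 35, 25, 27, 14]
Tree (level-order array): [42, 11, None, 8, 28, None, None, 25, 30, 14, 27, None, 35]
Postorder traversal: [8, 14, 27, 25, 35, 30, 28, 11, 42]


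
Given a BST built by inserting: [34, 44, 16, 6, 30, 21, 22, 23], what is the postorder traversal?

Tree insertion order: [34, 44, 16, 6, 30, 21, 22, 23]
Tree (level-order array): [34, 16, 44, 6, 30, None, None, None, None, 21, None, None, 22, None, 23]
Postorder traversal: [6, 23, 22, 21, 30, 16, 44, 34]


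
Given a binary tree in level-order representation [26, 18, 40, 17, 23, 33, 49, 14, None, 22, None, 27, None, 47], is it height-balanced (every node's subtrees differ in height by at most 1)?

Tree (level-order array): [26, 18, 40, 17, 23, 33, 49, 14, None, 22, None, 27, None, 47]
Definition: a tree is height-balanced if, at every node, |h(left) - h(right)| <= 1 (empty subtree has height -1).
Bottom-up per-node check:
  node 14: h_left=-1, h_right=-1, diff=0 [OK], height=0
  node 17: h_left=0, h_right=-1, diff=1 [OK], height=1
  node 22: h_left=-1, h_right=-1, diff=0 [OK], height=0
  node 23: h_left=0, h_right=-1, diff=1 [OK], height=1
  node 18: h_left=1, h_right=1, diff=0 [OK], height=2
  node 27: h_left=-1, h_right=-1, diff=0 [OK], height=0
  node 33: h_left=0, h_right=-1, diff=1 [OK], height=1
  node 47: h_left=-1, h_right=-1, diff=0 [OK], height=0
  node 49: h_left=0, h_right=-1, diff=1 [OK], height=1
  node 40: h_left=1, h_right=1, diff=0 [OK], height=2
  node 26: h_left=2, h_right=2, diff=0 [OK], height=3
All nodes satisfy the balance condition.
Result: Balanced


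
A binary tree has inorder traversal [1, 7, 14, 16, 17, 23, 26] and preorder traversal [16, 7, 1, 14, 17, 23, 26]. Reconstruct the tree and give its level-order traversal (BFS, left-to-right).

Inorder:  [1, 7, 14, 16, 17, 23, 26]
Preorder: [16, 7, 1, 14, 17, 23, 26]
Algorithm: preorder visits root first, so consume preorder in order;
for each root, split the current inorder slice at that value into
left-subtree inorder and right-subtree inorder, then recurse.
Recursive splits:
  root=16; inorder splits into left=[1, 7, 14], right=[17, 23, 26]
  root=7; inorder splits into left=[1], right=[14]
  root=1; inorder splits into left=[], right=[]
  root=14; inorder splits into left=[], right=[]
  root=17; inorder splits into left=[], right=[23, 26]
  root=23; inorder splits into left=[], right=[26]
  root=26; inorder splits into left=[], right=[]
Reconstructed level-order: [16, 7, 17, 1, 14, 23, 26]


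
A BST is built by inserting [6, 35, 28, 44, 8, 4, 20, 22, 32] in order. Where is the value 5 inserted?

Starting tree (level order): [6, 4, 35, None, None, 28, 44, 8, 32, None, None, None, 20, None, None, None, 22]
Insertion path: 6 -> 4
Result: insert 5 as right child of 4
Final tree (level order): [6, 4, 35, None, 5, 28, 44, None, None, 8, 32, None, None, None, 20, None, None, None, 22]


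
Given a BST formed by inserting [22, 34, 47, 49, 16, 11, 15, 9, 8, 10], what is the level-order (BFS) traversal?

Tree insertion order: [22, 34, 47, 49, 16, 11, 15, 9, 8, 10]
Tree (level-order array): [22, 16, 34, 11, None, None, 47, 9, 15, None, 49, 8, 10]
BFS from the root, enqueuing left then right child of each popped node:
  queue [22] -> pop 22, enqueue [16, 34], visited so far: [22]
  queue [16, 34] -> pop 16, enqueue [11], visited so far: [22, 16]
  queue [34, 11] -> pop 34, enqueue [47], visited so far: [22, 16, 34]
  queue [11, 47] -> pop 11, enqueue [9, 15], visited so far: [22, 16, 34, 11]
  queue [47, 9, 15] -> pop 47, enqueue [49], visited so far: [22, 16, 34, 11, 47]
  queue [9, 15, 49] -> pop 9, enqueue [8, 10], visited so far: [22, 16, 34, 11, 47, 9]
  queue [15, 49, 8, 10] -> pop 15, enqueue [none], visited so far: [22, 16, 34, 11, 47, 9, 15]
  queue [49, 8, 10] -> pop 49, enqueue [none], visited so far: [22, 16, 34, 11, 47, 9, 15, 49]
  queue [8, 10] -> pop 8, enqueue [none], visited so far: [22, 16, 34, 11, 47, 9, 15, 49, 8]
  queue [10] -> pop 10, enqueue [none], visited so far: [22, 16, 34, 11, 47, 9, 15, 49, 8, 10]
Result: [22, 16, 34, 11, 47, 9, 15, 49, 8, 10]
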